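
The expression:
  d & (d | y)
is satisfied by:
  {d: True}


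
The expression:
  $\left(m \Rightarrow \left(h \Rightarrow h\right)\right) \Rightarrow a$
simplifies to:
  $a$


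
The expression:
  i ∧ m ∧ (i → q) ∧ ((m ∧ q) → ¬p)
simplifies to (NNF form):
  i ∧ m ∧ q ∧ ¬p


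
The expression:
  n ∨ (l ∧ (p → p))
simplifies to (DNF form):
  l ∨ n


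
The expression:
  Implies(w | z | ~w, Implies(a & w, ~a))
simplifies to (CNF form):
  ~a | ~w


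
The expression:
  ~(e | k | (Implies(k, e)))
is never true.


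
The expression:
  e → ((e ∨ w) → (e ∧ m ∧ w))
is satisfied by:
  {m: True, w: True, e: False}
  {m: True, w: False, e: False}
  {w: True, m: False, e: False}
  {m: False, w: False, e: False}
  {m: True, e: True, w: True}


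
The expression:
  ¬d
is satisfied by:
  {d: False}


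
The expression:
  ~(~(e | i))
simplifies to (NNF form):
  e | i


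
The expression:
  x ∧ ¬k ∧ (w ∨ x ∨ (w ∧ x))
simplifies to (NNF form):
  x ∧ ¬k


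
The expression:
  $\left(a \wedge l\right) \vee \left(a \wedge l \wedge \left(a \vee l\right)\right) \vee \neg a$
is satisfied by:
  {l: True, a: False}
  {a: False, l: False}
  {a: True, l: True}


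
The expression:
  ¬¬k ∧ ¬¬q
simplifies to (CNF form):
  k ∧ q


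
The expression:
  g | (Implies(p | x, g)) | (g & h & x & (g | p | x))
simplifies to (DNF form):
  g | (~p & ~x)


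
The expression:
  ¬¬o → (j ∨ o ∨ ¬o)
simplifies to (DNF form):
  True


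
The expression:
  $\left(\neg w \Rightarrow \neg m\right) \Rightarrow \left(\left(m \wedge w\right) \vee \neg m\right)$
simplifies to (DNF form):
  $\text{True}$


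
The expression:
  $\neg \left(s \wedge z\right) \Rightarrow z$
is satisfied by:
  {z: True}


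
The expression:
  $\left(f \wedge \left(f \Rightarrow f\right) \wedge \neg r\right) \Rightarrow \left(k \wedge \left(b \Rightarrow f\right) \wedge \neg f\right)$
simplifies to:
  $r \vee \neg f$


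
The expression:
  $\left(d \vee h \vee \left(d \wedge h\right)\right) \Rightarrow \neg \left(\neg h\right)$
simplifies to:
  $h \vee \neg d$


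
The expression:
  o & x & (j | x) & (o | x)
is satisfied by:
  {x: True, o: True}


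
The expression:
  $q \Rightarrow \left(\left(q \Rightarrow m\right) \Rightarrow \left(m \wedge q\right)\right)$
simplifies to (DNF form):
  $\text{True}$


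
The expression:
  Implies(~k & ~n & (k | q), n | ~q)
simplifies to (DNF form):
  k | n | ~q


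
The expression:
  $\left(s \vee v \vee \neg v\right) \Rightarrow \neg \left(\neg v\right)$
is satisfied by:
  {v: True}


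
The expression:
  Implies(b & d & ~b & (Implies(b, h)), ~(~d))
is always true.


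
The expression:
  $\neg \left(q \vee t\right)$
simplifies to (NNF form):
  $\neg q \wedge \neg t$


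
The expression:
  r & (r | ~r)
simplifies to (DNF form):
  r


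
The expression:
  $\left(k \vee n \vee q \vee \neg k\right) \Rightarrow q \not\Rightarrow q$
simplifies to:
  $\text{False}$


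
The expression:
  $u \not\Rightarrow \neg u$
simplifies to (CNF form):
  $u$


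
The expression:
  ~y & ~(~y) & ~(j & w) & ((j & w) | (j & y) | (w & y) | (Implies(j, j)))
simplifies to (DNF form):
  False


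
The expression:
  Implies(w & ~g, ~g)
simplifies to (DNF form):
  True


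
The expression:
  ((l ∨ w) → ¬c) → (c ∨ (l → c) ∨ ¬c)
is always true.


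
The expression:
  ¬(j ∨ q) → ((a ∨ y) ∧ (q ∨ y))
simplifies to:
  j ∨ q ∨ y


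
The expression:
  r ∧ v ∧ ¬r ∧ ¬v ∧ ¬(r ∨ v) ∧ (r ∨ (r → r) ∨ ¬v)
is never true.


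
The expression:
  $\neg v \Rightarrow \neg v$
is always true.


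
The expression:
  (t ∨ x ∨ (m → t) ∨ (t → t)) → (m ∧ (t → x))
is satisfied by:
  {m: True, x: True, t: False}
  {m: True, t: False, x: False}
  {m: True, x: True, t: True}


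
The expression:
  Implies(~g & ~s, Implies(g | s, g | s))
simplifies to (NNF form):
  True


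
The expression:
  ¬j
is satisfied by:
  {j: False}


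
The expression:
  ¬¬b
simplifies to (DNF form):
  b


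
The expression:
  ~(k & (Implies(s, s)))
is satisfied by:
  {k: False}


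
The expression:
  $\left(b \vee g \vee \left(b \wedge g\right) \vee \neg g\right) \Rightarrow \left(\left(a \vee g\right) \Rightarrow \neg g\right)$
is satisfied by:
  {g: False}


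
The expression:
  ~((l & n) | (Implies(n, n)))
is never true.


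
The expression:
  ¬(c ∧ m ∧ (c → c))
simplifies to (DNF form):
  ¬c ∨ ¬m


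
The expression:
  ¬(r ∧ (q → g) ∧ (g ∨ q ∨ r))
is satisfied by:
  {q: True, r: False, g: False}
  {q: False, r: False, g: False}
  {g: True, q: True, r: False}
  {g: True, q: False, r: False}
  {r: True, q: True, g: False}


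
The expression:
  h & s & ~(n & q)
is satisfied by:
  {h: True, s: True, q: False, n: False}
  {h: True, s: True, n: True, q: False}
  {h: True, s: True, q: True, n: False}


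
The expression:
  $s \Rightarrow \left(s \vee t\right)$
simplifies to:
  $\text{True}$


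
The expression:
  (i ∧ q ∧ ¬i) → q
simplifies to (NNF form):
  True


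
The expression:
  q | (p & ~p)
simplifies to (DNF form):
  q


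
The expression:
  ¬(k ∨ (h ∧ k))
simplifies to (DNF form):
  ¬k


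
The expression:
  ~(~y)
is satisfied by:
  {y: True}


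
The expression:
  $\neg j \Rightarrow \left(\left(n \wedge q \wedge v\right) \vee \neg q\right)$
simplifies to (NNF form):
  $j \vee \left(n \wedge v\right) \vee \neg q$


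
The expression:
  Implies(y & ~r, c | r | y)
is always true.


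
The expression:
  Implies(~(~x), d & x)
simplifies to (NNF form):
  d | ~x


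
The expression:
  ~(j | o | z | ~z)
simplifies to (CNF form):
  False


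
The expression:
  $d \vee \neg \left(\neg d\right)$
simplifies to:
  $d$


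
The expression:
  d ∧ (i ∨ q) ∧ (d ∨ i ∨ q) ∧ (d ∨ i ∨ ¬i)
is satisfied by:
  {i: True, q: True, d: True}
  {i: True, d: True, q: False}
  {q: True, d: True, i: False}


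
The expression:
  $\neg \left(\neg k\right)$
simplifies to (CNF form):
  $k$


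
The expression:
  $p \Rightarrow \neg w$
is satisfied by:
  {p: False, w: False}
  {w: True, p: False}
  {p: True, w: False}


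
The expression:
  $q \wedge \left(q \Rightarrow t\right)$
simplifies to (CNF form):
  $q \wedge t$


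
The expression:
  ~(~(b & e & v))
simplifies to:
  b & e & v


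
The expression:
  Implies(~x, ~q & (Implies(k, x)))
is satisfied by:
  {x: True, q: False, k: False}
  {x: True, k: True, q: False}
  {x: True, q: True, k: False}
  {x: True, k: True, q: True}
  {k: False, q: False, x: False}


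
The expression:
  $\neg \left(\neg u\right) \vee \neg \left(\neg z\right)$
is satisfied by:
  {z: True, u: True}
  {z: True, u: False}
  {u: True, z: False}


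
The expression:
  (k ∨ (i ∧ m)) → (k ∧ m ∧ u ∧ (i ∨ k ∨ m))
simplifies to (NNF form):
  (¬i ∧ ¬k) ∨ (¬k ∧ ¬m) ∨ (k ∧ m ∧ u)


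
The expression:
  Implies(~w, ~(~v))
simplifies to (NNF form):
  v | w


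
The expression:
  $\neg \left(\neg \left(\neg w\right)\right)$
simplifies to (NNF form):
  $\neg w$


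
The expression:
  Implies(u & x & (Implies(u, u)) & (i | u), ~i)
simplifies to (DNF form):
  ~i | ~u | ~x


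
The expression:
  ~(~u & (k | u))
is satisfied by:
  {u: True, k: False}
  {k: False, u: False}
  {k: True, u: True}


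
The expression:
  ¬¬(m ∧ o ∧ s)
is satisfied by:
  {m: True, s: True, o: True}


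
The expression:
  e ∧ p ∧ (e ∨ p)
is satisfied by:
  {p: True, e: True}


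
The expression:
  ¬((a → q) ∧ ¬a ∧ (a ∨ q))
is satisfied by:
  {a: True, q: False}
  {q: False, a: False}
  {q: True, a: True}


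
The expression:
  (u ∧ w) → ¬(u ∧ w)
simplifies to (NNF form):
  ¬u ∨ ¬w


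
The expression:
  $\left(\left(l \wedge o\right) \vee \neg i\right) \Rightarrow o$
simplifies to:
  $i \vee o$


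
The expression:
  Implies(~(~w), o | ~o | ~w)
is always true.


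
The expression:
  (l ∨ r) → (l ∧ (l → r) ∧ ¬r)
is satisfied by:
  {r: False, l: False}


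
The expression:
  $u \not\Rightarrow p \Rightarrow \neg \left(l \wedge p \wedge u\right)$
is always true.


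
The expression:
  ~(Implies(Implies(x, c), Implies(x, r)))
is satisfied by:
  {c: True, x: True, r: False}


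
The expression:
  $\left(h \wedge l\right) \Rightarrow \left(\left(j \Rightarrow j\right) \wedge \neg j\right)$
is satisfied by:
  {l: False, h: False, j: False}
  {j: True, l: False, h: False}
  {h: True, l: False, j: False}
  {j: True, h: True, l: False}
  {l: True, j: False, h: False}
  {j: True, l: True, h: False}
  {h: True, l: True, j: False}


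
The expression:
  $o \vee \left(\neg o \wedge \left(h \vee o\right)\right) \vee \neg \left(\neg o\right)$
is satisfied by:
  {o: True, h: True}
  {o: True, h: False}
  {h: True, o: False}


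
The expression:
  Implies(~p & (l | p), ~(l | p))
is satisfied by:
  {p: True, l: False}
  {l: False, p: False}
  {l: True, p: True}


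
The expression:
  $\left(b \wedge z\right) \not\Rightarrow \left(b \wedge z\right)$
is never true.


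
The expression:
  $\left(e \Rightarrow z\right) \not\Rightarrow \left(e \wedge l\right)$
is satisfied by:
  {z: True, l: False, e: False}
  {l: False, e: False, z: False}
  {z: True, l: True, e: False}
  {l: True, z: False, e: False}
  {e: True, z: True, l: False}


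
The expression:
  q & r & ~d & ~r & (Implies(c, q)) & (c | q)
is never true.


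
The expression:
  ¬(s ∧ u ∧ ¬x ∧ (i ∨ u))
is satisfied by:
  {x: True, s: False, u: False}
  {s: False, u: False, x: False}
  {x: True, u: True, s: False}
  {u: True, s: False, x: False}
  {x: True, s: True, u: False}
  {s: True, x: False, u: False}
  {x: True, u: True, s: True}


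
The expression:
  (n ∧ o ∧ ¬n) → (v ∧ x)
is always true.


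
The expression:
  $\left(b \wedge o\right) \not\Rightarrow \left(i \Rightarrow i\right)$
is never true.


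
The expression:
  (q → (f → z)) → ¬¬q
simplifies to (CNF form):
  q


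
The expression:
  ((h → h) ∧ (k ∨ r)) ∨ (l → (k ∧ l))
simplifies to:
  k ∨ r ∨ ¬l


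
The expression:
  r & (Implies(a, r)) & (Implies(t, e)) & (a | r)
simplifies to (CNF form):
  r & (e | ~t)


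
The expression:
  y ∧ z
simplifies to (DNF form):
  y ∧ z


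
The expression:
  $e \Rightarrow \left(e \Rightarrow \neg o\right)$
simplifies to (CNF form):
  $\neg e \vee \neg o$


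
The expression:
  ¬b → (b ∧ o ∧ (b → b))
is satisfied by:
  {b: True}


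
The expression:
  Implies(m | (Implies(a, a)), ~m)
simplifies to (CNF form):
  ~m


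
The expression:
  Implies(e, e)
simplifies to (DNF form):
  True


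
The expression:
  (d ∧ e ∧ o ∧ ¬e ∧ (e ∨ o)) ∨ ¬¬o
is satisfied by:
  {o: True}


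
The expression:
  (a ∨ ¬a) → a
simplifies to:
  a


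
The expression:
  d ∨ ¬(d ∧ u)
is always true.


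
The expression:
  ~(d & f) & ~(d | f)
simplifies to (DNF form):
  ~d & ~f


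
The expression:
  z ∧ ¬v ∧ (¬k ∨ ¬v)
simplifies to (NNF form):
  z ∧ ¬v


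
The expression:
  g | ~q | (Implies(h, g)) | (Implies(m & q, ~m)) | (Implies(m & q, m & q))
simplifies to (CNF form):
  True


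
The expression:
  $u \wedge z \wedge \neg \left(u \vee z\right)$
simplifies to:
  $\text{False}$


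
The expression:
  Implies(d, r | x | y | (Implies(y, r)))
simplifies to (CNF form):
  True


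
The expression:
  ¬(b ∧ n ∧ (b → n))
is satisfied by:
  {n: False, b: False}
  {b: True, n: False}
  {n: True, b: False}


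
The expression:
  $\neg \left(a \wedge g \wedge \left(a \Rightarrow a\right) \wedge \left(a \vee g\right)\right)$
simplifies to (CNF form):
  $\neg a \vee \neg g$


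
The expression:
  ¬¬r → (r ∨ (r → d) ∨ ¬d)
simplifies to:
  True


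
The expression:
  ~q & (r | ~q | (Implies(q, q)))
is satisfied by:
  {q: False}


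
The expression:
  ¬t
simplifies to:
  ¬t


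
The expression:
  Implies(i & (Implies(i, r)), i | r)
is always true.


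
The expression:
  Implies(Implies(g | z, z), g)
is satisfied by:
  {g: True}


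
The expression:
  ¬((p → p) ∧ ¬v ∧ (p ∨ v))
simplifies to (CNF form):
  v ∨ ¬p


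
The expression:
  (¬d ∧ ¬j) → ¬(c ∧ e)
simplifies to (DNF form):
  d ∨ j ∨ ¬c ∨ ¬e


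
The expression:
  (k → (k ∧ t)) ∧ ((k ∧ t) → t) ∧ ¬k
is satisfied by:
  {k: False}


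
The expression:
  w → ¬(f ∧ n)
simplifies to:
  ¬f ∨ ¬n ∨ ¬w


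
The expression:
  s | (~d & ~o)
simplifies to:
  s | (~d & ~o)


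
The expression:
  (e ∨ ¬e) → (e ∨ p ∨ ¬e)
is always true.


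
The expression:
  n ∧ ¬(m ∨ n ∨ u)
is never true.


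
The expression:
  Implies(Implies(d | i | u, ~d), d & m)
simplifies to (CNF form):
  d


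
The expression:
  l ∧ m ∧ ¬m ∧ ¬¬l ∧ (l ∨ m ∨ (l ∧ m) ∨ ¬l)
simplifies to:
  False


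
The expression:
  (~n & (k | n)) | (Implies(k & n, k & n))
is always true.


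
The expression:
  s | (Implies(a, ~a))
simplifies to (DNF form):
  s | ~a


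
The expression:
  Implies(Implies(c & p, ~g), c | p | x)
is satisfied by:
  {x: True, c: True, p: True}
  {x: True, c: True, p: False}
  {x: True, p: True, c: False}
  {x: True, p: False, c: False}
  {c: True, p: True, x: False}
  {c: True, p: False, x: False}
  {p: True, c: False, x: False}


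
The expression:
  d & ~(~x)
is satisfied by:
  {d: True, x: True}


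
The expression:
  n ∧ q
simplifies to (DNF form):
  n ∧ q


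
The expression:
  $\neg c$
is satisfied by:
  {c: False}


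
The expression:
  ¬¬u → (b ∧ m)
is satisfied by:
  {b: True, m: True, u: False}
  {b: True, m: False, u: False}
  {m: True, b: False, u: False}
  {b: False, m: False, u: False}
  {b: True, u: True, m: True}


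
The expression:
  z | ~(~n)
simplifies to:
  n | z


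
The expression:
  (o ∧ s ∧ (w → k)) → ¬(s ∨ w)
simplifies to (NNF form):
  (w ∧ ¬k) ∨ ¬o ∨ ¬s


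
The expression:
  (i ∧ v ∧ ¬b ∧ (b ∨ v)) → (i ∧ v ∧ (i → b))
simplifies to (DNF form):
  b ∨ ¬i ∨ ¬v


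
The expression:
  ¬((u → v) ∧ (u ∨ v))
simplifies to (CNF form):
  ¬v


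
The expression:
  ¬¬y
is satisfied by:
  {y: True}


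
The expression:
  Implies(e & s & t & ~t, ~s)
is always true.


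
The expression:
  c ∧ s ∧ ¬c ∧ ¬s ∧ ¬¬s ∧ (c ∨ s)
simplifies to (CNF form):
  False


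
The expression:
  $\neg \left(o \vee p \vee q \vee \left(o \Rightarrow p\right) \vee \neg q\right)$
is never true.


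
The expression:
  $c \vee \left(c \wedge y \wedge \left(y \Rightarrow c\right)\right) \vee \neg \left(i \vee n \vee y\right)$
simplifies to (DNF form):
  $c \vee \left(\neg i \wedge \neg n \wedge \neg y\right)$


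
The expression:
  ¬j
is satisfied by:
  {j: False}


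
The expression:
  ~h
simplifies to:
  ~h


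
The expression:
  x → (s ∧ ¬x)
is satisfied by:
  {x: False}


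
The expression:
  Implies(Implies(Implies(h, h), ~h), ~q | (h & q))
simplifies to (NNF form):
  h | ~q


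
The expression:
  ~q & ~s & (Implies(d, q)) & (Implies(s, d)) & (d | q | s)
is never true.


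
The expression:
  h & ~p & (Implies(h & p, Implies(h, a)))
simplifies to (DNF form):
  h & ~p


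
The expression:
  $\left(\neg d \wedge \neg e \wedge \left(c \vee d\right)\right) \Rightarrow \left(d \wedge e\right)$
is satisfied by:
  {d: True, e: True, c: False}
  {d: True, c: False, e: False}
  {e: True, c: False, d: False}
  {e: False, c: False, d: False}
  {d: True, e: True, c: True}
  {d: True, c: True, e: False}
  {e: True, c: True, d: False}


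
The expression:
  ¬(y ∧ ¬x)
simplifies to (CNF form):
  x ∨ ¬y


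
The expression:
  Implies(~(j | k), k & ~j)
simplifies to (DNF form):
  j | k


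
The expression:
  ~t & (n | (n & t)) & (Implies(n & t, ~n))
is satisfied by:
  {n: True, t: False}


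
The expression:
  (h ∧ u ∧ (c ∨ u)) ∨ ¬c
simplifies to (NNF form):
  (h ∧ u) ∨ ¬c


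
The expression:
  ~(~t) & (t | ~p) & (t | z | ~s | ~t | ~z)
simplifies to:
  t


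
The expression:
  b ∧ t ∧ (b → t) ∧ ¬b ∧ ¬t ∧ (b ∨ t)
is never true.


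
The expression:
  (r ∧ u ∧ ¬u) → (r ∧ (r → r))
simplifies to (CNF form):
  True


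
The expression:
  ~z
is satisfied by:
  {z: False}


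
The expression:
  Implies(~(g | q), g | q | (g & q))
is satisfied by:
  {q: True, g: True}
  {q: True, g: False}
  {g: True, q: False}


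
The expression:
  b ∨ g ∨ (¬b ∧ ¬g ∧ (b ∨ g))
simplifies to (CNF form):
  b ∨ g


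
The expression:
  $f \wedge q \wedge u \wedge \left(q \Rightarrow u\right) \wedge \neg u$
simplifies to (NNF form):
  $\text{False}$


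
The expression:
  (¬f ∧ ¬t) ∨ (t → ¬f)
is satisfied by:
  {t: False, f: False}
  {f: True, t: False}
  {t: True, f: False}


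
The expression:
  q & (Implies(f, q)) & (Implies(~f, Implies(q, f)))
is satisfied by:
  {f: True, q: True}


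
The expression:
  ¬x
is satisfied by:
  {x: False}


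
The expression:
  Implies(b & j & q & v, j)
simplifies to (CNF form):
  True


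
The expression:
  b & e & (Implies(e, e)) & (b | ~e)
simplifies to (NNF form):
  b & e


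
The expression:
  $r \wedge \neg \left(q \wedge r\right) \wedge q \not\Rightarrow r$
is never true.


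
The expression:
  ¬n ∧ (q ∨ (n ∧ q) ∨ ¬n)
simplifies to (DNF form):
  ¬n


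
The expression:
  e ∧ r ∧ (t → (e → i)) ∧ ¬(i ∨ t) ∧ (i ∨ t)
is never true.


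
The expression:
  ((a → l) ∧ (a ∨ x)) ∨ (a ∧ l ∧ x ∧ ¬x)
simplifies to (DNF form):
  (a ∧ l) ∨ (x ∧ ¬a)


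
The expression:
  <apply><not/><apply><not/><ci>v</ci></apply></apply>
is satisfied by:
  {v: True}


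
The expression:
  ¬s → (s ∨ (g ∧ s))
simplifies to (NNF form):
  s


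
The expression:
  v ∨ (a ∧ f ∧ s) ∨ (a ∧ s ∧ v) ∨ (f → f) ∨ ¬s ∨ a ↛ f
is always true.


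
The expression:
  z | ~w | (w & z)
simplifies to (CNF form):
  z | ~w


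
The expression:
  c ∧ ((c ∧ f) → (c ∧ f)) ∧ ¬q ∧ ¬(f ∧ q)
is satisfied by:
  {c: True, q: False}


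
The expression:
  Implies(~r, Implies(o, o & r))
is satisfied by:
  {r: True, o: False}
  {o: False, r: False}
  {o: True, r: True}


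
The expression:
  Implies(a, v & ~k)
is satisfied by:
  {v: True, a: False, k: False}
  {v: False, a: False, k: False}
  {k: True, v: True, a: False}
  {k: True, v: False, a: False}
  {a: True, v: True, k: False}


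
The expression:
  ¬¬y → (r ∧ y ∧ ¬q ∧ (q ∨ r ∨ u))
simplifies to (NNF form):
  (r ∧ ¬q) ∨ ¬y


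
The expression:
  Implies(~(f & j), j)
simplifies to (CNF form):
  j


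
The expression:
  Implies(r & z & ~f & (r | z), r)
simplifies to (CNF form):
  True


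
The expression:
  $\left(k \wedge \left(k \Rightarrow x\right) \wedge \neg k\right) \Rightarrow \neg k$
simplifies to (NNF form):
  $\text{True}$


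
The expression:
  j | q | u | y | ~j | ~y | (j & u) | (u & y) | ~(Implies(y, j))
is always true.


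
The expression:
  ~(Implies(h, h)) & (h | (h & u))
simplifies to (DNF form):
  False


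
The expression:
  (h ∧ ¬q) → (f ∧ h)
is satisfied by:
  {q: True, f: True, h: False}
  {q: True, f: False, h: False}
  {f: True, q: False, h: False}
  {q: False, f: False, h: False}
  {h: True, q: True, f: True}
  {h: True, q: True, f: False}
  {h: True, f: True, q: False}


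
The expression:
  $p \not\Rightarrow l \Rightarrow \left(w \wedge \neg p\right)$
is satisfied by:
  {l: True, p: False}
  {p: False, l: False}
  {p: True, l: True}


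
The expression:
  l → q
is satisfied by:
  {q: True, l: False}
  {l: False, q: False}
  {l: True, q: True}


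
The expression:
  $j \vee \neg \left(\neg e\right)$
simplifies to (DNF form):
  $e \vee j$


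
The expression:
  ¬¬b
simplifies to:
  b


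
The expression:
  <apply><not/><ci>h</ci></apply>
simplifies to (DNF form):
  <apply><not/><ci>h</ci></apply>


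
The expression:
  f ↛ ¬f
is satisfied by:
  {f: True}


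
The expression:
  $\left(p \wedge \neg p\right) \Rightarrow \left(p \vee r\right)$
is always true.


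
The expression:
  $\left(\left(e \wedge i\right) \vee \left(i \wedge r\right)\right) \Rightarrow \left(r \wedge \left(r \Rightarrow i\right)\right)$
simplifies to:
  $r \vee \neg e \vee \neg i$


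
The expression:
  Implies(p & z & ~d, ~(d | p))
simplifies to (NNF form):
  d | ~p | ~z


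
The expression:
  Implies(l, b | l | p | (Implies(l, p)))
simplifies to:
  True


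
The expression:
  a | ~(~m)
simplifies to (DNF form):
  a | m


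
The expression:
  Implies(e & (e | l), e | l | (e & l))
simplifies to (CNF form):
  True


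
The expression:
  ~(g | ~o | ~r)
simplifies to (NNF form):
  o & r & ~g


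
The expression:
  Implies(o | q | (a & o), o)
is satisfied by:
  {o: True, q: False}
  {q: False, o: False}
  {q: True, o: True}


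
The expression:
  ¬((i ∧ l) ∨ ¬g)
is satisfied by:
  {g: True, l: False, i: False}
  {i: True, g: True, l: False}
  {l: True, g: True, i: False}


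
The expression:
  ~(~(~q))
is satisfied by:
  {q: False}


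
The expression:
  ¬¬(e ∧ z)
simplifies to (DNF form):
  e ∧ z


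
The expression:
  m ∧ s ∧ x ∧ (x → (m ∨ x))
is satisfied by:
  {m: True, s: True, x: True}


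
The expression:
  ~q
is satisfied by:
  {q: False}


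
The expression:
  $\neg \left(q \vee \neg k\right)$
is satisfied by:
  {k: True, q: False}


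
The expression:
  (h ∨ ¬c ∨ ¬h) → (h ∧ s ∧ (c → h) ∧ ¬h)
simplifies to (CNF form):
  False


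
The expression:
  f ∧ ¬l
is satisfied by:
  {f: True, l: False}


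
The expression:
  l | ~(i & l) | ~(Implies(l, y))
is always true.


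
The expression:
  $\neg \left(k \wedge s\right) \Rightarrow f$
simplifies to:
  $f \vee \left(k \wedge s\right)$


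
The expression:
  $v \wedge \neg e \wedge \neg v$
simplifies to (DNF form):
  $\text{False}$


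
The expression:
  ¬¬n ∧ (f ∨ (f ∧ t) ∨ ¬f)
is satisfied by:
  {n: True}


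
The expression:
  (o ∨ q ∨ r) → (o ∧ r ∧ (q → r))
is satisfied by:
  {o: True, r: True, q: False}
  {o: True, q: True, r: True}
  {q: False, r: False, o: False}


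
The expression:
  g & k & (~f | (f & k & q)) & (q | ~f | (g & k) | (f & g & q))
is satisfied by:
  {q: True, g: True, k: True, f: False}
  {g: True, k: True, q: False, f: False}
  {f: True, q: True, g: True, k: True}


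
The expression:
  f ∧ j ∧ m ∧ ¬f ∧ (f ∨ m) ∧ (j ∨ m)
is never true.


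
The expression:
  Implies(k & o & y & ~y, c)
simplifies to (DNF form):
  True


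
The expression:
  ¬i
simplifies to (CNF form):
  ¬i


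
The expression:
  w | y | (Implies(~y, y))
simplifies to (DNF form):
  w | y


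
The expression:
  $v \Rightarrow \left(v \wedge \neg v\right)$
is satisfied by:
  {v: False}


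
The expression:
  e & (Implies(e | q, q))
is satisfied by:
  {e: True, q: True}


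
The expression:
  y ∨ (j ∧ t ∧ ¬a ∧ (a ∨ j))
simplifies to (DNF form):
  y ∨ (j ∧ t ∧ ¬a)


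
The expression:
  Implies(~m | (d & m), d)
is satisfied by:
  {d: True, m: True}
  {d: True, m: False}
  {m: True, d: False}


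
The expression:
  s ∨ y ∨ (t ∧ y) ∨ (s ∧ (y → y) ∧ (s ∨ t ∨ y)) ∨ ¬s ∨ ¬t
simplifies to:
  True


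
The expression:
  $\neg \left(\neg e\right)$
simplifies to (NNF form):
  $e$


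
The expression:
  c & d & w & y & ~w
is never true.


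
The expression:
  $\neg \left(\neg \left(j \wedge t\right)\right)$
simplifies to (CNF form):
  $j \wedge t$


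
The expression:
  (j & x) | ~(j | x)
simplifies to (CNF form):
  (j | ~j) & (j | ~x) & (x | ~j) & (x | ~x)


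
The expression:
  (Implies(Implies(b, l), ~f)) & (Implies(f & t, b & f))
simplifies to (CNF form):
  (b | ~f) & (~f | ~l)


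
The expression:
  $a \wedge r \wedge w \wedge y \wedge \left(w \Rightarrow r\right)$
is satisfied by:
  {r: True, a: True, w: True, y: True}


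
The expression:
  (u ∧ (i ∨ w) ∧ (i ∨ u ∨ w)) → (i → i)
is always true.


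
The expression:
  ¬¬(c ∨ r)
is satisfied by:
  {r: True, c: True}
  {r: True, c: False}
  {c: True, r: False}


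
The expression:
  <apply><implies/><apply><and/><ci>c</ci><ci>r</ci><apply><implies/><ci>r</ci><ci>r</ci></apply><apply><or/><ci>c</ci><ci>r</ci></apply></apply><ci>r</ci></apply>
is always true.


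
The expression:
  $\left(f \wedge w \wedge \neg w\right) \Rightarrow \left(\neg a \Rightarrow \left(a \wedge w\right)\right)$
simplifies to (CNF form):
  $\text{True}$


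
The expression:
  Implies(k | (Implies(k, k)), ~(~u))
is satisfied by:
  {u: True}


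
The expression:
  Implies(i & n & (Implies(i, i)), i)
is always true.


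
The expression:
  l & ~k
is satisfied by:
  {l: True, k: False}


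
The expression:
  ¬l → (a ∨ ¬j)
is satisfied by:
  {a: True, l: True, j: False}
  {a: True, l: False, j: False}
  {l: True, a: False, j: False}
  {a: False, l: False, j: False}
  {j: True, a: True, l: True}
  {j: True, a: True, l: False}
  {j: True, l: True, a: False}


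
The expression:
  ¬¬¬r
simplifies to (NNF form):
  ¬r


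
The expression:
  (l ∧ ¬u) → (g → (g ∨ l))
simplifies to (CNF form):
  True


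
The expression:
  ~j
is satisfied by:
  {j: False}


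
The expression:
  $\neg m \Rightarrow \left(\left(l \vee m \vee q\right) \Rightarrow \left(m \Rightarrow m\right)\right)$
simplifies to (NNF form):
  $\text{True}$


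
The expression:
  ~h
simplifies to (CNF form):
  ~h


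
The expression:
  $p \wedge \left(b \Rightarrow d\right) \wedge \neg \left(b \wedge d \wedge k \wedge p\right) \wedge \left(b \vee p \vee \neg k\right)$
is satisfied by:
  {d: True, p: True, k: False, b: False}
  {p: True, d: False, k: False, b: False}
  {d: True, p: True, k: True, b: False}
  {p: True, k: True, d: False, b: False}
  {b: True, p: True, d: True, k: False}


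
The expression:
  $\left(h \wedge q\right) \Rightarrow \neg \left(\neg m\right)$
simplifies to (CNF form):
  $m \vee \neg h \vee \neg q$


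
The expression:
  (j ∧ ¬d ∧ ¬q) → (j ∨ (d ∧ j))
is always true.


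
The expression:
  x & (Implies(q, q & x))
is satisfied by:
  {x: True}


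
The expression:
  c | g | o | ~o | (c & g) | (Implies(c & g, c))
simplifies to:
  True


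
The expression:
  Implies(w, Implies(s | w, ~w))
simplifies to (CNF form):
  ~w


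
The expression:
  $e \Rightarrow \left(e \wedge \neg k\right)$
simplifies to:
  $\neg e \vee \neg k$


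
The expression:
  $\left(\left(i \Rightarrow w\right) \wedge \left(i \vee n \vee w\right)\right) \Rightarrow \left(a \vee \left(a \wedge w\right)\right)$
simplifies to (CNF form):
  $\left(a \vee \neg w\right) \wedge \left(a \vee i \vee \neg n\right) \wedge \left(a \vee i \vee \neg w\right) \wedge \left(a \vee \neg n \vee \neg w\right)$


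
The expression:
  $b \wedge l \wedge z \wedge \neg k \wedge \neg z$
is never true.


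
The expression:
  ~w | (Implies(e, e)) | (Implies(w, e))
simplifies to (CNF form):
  True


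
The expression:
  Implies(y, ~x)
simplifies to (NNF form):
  ~x | ~y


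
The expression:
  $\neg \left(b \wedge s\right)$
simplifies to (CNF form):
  $\neg b \vee \neg s$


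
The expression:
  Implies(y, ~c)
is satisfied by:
  {c: False, y: False}
  {y: True, c: False}
  {c: True, y: False}


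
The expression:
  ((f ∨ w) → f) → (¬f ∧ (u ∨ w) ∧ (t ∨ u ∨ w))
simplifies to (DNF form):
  (u ∧ ¬f) ∨ (w ∧ ¬f)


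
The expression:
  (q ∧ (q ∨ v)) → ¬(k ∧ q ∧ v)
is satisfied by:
  {k: False, q: False, v: False}
  {v: True, k: False, q: False}
  {q: True, k: False, v: False}
  {v: True, q: True, k: False}
  {k: True, v: False, q: False}
  {v: True, k: True, q: False}
  {q: True, k: True, v: False}


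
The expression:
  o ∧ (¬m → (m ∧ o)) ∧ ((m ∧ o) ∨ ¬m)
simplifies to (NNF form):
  m ∧ o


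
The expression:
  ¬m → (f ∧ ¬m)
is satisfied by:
  {m: True, f: True}
  {m: True, f: False}
  {f: True, m: False}


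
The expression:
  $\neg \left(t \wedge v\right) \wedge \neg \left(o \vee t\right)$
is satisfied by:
  {o: False, t: False}


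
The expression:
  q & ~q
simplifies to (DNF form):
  False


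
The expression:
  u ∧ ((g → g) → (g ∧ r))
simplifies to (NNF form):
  g ∧ r ∧ u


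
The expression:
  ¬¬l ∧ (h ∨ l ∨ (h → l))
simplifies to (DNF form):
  l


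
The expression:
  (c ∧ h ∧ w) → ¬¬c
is always true.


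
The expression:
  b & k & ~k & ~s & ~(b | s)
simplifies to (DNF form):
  False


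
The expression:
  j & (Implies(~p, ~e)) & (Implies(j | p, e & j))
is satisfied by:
  {p: True, j: True, e: True}


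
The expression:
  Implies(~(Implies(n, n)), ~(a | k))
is always true.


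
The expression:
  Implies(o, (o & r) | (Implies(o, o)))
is always true.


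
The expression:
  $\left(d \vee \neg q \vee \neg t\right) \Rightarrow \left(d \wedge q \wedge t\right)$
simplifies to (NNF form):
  $q \wedge t$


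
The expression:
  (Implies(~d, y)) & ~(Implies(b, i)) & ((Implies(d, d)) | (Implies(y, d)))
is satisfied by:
  {b: True, y: True, d: True, i: False}
  {b: True, y: True, d: False, i: False}
  {b: True, d: True, y: False, i: False}


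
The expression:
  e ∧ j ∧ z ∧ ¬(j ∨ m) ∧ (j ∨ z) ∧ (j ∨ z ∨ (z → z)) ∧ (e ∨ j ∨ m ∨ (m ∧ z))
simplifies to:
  False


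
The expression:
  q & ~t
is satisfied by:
  {q: True, t: False}


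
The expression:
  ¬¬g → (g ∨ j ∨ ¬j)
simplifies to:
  True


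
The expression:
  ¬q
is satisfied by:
  {q: False}


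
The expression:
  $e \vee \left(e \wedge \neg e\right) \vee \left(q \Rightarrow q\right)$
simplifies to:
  $\text{True}$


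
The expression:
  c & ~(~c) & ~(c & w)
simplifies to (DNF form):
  c & ~w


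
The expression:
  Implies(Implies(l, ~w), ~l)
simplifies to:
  w | ~l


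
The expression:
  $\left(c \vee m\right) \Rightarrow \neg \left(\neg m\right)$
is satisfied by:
  {m: True, c: False}
  {c: False, m: False}
  {c: True, m: True}


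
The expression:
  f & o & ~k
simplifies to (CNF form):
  f & o & ~k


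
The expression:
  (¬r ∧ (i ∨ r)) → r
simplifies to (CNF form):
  r ∨ ¬i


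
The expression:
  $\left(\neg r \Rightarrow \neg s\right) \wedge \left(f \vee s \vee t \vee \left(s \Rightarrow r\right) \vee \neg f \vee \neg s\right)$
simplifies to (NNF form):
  $r \vee \neg s$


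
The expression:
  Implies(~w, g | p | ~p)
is always true.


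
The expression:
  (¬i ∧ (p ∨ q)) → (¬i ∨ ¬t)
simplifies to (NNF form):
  True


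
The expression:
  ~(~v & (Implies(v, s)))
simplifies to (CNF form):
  v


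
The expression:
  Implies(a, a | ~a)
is always true.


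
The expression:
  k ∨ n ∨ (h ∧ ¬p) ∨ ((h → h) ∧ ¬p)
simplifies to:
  k ∨ n ∨ ¬p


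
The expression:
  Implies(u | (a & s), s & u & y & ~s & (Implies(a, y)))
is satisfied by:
  {u: False, s: False, a: False}
  {a: True, u: False, s: False}
  {s: True, u: False, a: False}


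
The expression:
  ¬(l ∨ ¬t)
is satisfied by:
  {t: True, l: False}


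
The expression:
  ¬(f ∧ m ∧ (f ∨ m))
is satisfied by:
  {m: False, f: False}
  {f: True, m: False}
  {m: True, f: False}


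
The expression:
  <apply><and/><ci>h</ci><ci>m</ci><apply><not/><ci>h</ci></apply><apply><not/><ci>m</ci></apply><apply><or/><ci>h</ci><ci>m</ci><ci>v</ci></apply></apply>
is never true.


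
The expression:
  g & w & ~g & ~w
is never true.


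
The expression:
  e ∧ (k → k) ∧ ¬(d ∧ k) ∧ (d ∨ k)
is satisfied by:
  {d: True, e: True, k: False}
  {k: True, e: True, d: False}


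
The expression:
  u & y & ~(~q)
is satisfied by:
  {u: True, y: True, q: True}


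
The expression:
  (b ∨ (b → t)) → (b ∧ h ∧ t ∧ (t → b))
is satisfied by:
  {t: True, h: True, b: True}


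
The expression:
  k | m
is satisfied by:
  {k: True, m: True}
  {k: True, m: False}
  {m: True, k: False}


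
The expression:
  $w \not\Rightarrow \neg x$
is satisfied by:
  {w: True, x: True}


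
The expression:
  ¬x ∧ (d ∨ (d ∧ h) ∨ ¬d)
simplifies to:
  ¬x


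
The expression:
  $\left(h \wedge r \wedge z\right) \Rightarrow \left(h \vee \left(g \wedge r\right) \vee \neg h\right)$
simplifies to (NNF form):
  $\text{True}$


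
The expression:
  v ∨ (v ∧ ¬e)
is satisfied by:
  {v: True}


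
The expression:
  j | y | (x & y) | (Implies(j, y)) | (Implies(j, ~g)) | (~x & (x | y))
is always true.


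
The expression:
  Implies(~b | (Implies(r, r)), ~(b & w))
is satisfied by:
  {w: False, b: False}
  {b: True, w: False}
  {w: True, b: False}


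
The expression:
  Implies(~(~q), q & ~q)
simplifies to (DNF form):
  ~q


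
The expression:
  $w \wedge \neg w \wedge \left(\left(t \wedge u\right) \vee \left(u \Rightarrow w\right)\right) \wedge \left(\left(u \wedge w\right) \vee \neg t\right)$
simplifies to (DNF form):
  $\text{False}$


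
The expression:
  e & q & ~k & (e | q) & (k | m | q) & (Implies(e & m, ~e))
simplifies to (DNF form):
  e & q & ~k & ~m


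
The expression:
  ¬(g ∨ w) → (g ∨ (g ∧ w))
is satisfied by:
  {g: True, w: True}
  {g: True, w: False}
  {w: True, g: False}


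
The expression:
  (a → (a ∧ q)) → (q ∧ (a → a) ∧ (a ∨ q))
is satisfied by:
  {a: True, q: True}
  {a: True, q: False}
  {q: True, a: False}


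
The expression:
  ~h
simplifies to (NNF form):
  ~h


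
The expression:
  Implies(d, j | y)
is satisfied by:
  {y: True, j: True, d: False}
  {y: True, j: False, d: False}
  {j: True, y: False, d: False}
  {y: False, j: False, d: False}
  {y: True, d: True, j: True}
  {y: True, d: True, j: False}
  {d: True, j: True, y: False}


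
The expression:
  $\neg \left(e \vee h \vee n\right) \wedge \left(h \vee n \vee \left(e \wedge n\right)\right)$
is never true.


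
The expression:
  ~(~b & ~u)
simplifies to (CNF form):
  b | u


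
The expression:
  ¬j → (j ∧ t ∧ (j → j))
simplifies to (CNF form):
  j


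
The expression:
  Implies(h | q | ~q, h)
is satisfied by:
  {h: True}


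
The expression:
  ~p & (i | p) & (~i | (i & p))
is never true.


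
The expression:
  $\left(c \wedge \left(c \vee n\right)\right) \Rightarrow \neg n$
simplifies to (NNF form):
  $\neg c \vee \neg n$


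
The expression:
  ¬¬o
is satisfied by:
  {o: True}


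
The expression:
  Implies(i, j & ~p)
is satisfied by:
  {j: True, p: False, i: False}
  {p: False, i: False, j: False}
  {j: True, p: True, i: False}
  {p: True, j: False, i: False}
  {i: True, j: True, p: False}


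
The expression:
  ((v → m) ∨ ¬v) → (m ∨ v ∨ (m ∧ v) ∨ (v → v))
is always true.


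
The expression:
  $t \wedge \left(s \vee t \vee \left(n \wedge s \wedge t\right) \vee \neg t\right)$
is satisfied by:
  {t: True}


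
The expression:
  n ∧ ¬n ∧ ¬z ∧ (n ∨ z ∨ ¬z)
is never true.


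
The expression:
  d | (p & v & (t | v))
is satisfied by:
  {d: True, p: True, v: True}
  {d: True, p: True, v: False}
  {d: True, v: True, p: False}
  {d: True, v: False, p: False}
  {p: True, v: True, d: False}


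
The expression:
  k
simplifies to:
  k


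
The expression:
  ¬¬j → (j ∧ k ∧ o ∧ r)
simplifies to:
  (k ∧ o ∧ r) ∨ ¬j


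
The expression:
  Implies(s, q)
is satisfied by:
  {q: True, s: False}
  {s: False, q: False}
  {s: True, q: True}


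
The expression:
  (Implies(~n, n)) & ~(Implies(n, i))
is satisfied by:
  {n: True, i: False}


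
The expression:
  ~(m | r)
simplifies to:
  ~m & ~r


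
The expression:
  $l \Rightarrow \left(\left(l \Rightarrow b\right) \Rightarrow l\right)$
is always true.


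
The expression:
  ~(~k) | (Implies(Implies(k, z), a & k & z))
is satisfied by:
  {k: True}


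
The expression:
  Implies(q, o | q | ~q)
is always true.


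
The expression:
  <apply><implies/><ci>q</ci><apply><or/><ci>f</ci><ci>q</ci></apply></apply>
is always true.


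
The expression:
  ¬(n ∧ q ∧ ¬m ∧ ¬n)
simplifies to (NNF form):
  True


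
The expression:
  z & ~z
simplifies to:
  False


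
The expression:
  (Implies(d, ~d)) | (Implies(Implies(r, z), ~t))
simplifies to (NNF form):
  ~d | ~t | (r & ~z)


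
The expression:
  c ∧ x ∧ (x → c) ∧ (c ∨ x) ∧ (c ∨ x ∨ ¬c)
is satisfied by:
  {c: True, x: True}


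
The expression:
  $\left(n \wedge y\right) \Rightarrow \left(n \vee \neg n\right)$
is always true.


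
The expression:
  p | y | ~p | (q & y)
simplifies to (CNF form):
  True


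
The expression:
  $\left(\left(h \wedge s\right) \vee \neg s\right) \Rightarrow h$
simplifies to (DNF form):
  $h \vee s$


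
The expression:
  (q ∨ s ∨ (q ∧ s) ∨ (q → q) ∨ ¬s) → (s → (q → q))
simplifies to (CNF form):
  True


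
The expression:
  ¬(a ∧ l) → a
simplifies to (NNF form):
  a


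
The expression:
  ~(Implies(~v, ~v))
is never true.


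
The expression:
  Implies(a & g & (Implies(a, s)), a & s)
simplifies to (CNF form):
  True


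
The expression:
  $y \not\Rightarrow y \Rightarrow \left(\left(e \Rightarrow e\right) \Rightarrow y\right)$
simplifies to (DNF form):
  $\text{True}$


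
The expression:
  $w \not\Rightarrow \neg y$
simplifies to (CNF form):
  $w \wedge y$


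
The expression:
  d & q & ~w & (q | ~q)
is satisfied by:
  {d: True, q: True, w: False}


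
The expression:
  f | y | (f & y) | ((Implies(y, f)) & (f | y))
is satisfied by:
  {y: True, f: True}
  {y: True, f: False}
  {f: True, y: False}
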